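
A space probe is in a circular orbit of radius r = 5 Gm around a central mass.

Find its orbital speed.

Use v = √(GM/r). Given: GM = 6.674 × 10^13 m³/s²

Convert to SI: r = 5 Gm = 5e+09 m.
For a circular orbit, gravity supplies the centripetal force, so v = √(GM / r).
v = √(6.674e+13 / 5e+09) m/s ≈ 115.5 m/s = 115.5 m/s.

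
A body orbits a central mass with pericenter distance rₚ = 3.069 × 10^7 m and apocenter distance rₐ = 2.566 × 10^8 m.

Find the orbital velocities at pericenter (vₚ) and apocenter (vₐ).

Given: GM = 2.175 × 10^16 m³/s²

Use the vis-viva equation v² = GM(2/r − 1/a) with a = (rₚ + rₐ)/2 = (3.069e+07 + 2.566e+08)/2 = 1.43645e+08 m.
vₚ = √(GM · (2/rₚ − 1/a)) = √(2.175e+16 · (2/3.069e+07 − 1/1.43645e+08)) m/s ≈ 3.558e+04 m/s = 35.58 km/s.
vₐ = √(GM · (2/rₐ − 1/a)) = √(2.175e+16 · (2/2.566e+08 − 1/1.43645e+08)) m/s ≈ 4256 m/s = 4.256 km/s.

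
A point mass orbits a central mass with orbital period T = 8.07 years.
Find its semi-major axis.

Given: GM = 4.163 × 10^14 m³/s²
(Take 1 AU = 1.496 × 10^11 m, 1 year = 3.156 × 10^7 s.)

Convert to SI: T = 8.07 years = 2.54689e+08 s.
Invert Kepler's third law: a = (GM · T² / (4π²))^(1/3).
Substituting T = 2.54689e+08 s and GM = 4.163e+14 m³/s²:
a = (4.163e+14 · (2.54689e+08)² / (4π²))^(1/3) m
a ≈ 8.811e+09 m = 0.0589 AU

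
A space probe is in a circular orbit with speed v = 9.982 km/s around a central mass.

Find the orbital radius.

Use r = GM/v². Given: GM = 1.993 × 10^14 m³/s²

Convert to SI: v = 9.982 km/s = 9982 m/s.
For a circular orbit, v² = GM / r, so r = GM / v².
r = 1.993e+14 / (9982)² m ≈ 2e+06 m = 2 Mm.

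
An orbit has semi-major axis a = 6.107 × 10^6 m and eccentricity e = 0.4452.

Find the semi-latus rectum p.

p = a (1 − e²).
p = 6.107e+06 · (1 − (0.4452)²) = 6.107e+06 · 0.801797 ≈ 4.897e+06 m = 4.897 × 10^6 m.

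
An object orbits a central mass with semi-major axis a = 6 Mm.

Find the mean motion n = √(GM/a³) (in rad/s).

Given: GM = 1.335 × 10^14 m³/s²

Convert to SI: a = 6 Mm = 6e+06 m.
n = √(GM / a³).
n = √(1.335e+14 / (6e+06)³) rad/s ≈ 0.0007862 rad/s.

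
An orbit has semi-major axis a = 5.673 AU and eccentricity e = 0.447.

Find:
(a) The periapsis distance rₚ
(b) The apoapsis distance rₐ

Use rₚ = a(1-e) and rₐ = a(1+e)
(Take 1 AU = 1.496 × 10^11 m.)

Convert to SI: a = 5.673 AU = 8.48681e+11 m.
(a) rₚ = a(1 − e) = 8.48681e+11 · (1 − 0.447) = 8.48681e+11 · 0.553 ≈ 4.693e+11 m = 3.137 AU.
(b) rₐ = a(1 + e) = 8.48681e+11 · (1 + 0.447) = 8.48681e+11 · 1.447 ≈ 1.228e+12 m = 8.209 AU.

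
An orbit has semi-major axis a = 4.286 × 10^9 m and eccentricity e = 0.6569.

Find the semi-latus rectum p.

p = a (1 − e²).
p = 4.286e+09 · (1 − (0.6569)²) = 4.286e+09 · 0.568482 ≈ 2.437e+09 m = 2.437 × 10^9 m.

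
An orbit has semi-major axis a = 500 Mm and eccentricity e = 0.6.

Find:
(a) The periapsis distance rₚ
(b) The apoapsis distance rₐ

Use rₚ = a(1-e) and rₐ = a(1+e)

Convert to SI: a = 500 Mm = 5e+08 m.
(a) rₚ = a(1 − e) = 5e+08 · (1 − 0.6) = 5e+08 · 0.4 ≈ 2e+08 m = 200 Mm.
(b) rₐ = a(1 + e) = 5e+08 · (1 + 0.6) = 5e+08 · 1.6 ≈ 8e+08 m = 800 Mm.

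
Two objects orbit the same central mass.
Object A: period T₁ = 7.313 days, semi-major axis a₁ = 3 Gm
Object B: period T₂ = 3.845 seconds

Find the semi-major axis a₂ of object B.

Convert to SI: T₁ = 7.313 days = 631843 s; a₁ = 3 Gm = 3e+09 m.
Kepler's third law: (T₁/T₂)² = (a₁/a₂)³ ⇒ a₂ = a₁ · (T₂/T₁)^(2/3).
T₂/T₁ = 3.845 / 631843 = 6.08537e-06.
a₂ = 3e+09 · (6.08537e-06)^(2/3) m ≈ 1e+06 m = 1000 km.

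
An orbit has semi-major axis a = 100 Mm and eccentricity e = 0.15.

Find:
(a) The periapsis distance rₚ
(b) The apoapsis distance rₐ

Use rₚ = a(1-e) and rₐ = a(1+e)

Convert to SI: a = 100 Mm = 1e+08 m.
(a) rₚ = a(1 − e) = 1e+08 · (1 − 0.15) = 1e+08 · 0.85 ≈ 8.5e+07 m = 85 Mm.
(b) rₐ = a(1 + e) = 1e+08 · (1 + 0.15) = 1e+08 · 1.15 ≈ 1.15e+08 m = 115 Mm.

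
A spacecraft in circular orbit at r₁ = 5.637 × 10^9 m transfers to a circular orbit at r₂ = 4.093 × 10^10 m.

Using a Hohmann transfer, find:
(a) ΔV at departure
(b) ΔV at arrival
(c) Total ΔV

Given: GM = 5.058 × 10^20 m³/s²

Transfer semi-major axis: a_t = (r₁ + r₂)/2 = (5.637e+09 + 4.093e+10)/2 = 2.32835e+10 m.
Circular speeds: v₁ = √(GM/r₁) = 299547 m/s, v₂ = √(GM/r₂) = 111165 m/s.
Transfer speeds (vis-viva v² = GM(2/r − 1/a_t)): v₁ᵗ = 397157 m/s, v₂ᵗ = 54697.6 m/s.
(a) ΔV₁ = |v₁ᵗ − v₁| ≈ 9.761e+04 m/s = 97.61 km/s.
(b) ΔV₂ = |v₂ − v₂ᵗ| ≈ 5.647e+04 m/s = 56.47 km/s.
(c) ΔV_total = ΔV₁ + ΔV₂ ≈ 1.541e+05 m/s = 154.1 km/s.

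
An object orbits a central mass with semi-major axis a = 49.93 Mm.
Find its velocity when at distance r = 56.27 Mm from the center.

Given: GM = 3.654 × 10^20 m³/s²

Convert to SI: a = 49.93 Mm = 4.993e+07 m; r = 56.27 Mm = 5.627e+07 m.
Vis-viva: v = √(GM · (2/r − 1/a)).
2/r − 1/a = 2/5.627e+07 − 1/4.993e+07 = 1.55149e-08 m⁻¹.
v = √(3.654e+20 · 1.55149e-08) m/s ≈ 2.381e+06 m/s = 2381 km/s.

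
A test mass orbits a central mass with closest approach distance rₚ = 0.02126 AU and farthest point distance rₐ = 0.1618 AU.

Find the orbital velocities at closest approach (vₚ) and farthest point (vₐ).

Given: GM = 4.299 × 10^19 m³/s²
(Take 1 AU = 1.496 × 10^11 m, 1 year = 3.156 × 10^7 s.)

Convert to SI: rₚ = 0.02126 AU = 3.1805e+09 m; rₐ = 0.1618 AU = 2.42053e+10 m.
Use the vis-viva equation v² = GM(2/r − 1/a) with a = (rₚ + rₐ)/2 = (3.1805e+09 + 2.42053e+10)/2 = 1.36929e+10 m.
vₚ = √(GM · (2/rₚ − 1/a)) = √(4.299e+19 · (2/3.1805e+09 − 1/1.36929e+10)) m/s ≈ 1.546e+05 m/s = 32.61 AU/year.
vₐ = √(GM · (2/rₐ − 1/a)) = √(4.299e+19 · (2/2.42053e+10 − 1/1.36929e+10)) m/s ≈ 2.031e+04 m/s = 4.285 AU/year.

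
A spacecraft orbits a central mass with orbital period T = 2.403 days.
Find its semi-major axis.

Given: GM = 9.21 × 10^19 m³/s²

Convert to SI: T = 2.403 days = 207619 s.
Invert Kepler's third law: a = (GM · T² / (4π²))^(1/3).
Substituting T = 207619 s and GM = 9.21e+19 m³/s²:
a = (9.21e+19 · (207619)² / (4π²))^(1/3) m
a ≈ 4.65e+09 m = 4.65 × 10^9 m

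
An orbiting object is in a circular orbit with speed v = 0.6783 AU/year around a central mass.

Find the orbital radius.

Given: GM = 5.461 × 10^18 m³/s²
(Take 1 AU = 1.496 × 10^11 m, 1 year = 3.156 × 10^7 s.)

Convert to SI: v = 0.6783 AU/year = 3215.26 m/s.
For a circular orbit, v² = GM / r, so r = GM / v².
r = 5.461e+18 / (3215.26)² m ≈ 5.282e+11 m = 3.531 AU.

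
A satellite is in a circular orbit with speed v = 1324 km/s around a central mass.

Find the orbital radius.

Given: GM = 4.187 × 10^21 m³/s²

Convert to SI: v = 1324 km/s = 1.324e+06 m/s.
For a circular orbit, v² = GM / r, so r = GM / v².
r = 4.187e+21 / (1.324e+06)² m ≈ 2.389e+09 m = 2.389 Gm.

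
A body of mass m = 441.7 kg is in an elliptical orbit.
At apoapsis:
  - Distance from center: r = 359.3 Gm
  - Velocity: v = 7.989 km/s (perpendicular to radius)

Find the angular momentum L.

Convert to SI: r = 359.3 Gm = 3.593e+11 m; v = 7.989 km/s = 7989 m/s.
Since v is perpendicular to r, L = m · v · r.
L = 441.7 · 7989 · 3.593e+11 kg·m²/s ≈ 1.268e+18 kg·m²/s.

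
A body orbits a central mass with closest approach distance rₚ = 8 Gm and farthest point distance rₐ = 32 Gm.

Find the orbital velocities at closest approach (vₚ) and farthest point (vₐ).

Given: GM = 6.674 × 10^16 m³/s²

Convert to SI: rₚ = 8 Gm = 8e+09 m; rₐ = 32 Gm = 3.2e+10 m.
Use the vis-viva equation v² = GM(2/r − 1/a) with a = (rₚ + rₐ)/2 = (8e+09 + 3.2e+10)/2 = 2e+10 m.
vₚ = √(GM · (2/rₚ − 1/a)) = √(6.674e+16 · (2/8e+09 − 1/2e+10)) m/s ≈ 3653 m/s = 3.653 km/s.
vₐ = √(GM · (2/rₐ − 1/a)) = √(6.674e+16 · (2/3.2e+10 − 1/2e+10)) m/s ≈ 913.4 m/s = 913.4 m/s.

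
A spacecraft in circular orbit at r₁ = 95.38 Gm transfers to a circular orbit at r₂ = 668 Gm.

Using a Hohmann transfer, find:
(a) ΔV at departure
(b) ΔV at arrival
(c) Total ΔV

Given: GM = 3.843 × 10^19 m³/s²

Convert to SI: r₁ = 95.38 Gm = 9.538e+10 m; r₂ = 668 Gm = 6.68e+11 m.
Transfer semi-major axis: a_t = (r₁ + r₂)/2 = (9.538e+10 + 6.68e+11)/2 = 3.8169e+11 m.
Circular speeds: v₁ = √(GM/r₁) = 20072.7 m/s, v₂ = √(GM/r₂) = 7584.85 m/s.
Transfer speeds (vis-viva v² = GM(2/r − 1/a_t)): v₁ᵗ = 26554.6 m/s, v₂ᵗ = 3791.58 m/s.
(a) ΔV₁ = |v₁ᵗ − v₁| ≈ 6482 m/s = 6.482 km/s.
(b) ΔV₂ = |v₂ − v₂ᵗ| ≈ 3793 m/s = 3.793 km/s.
(c) ΔV_total = ΔV₁ + ΔV₂ ≈ 1.028e+04 m/s = 10.28 km/s.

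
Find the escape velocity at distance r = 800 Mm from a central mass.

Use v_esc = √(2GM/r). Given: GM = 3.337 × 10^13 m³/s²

Convert to SI: r = 800 Mm = 8e+08 m.
Escape velocity comes from setting total energy to zero: ½v² − GM/r = 0 ⇒ v_esc = √(2GM / r).
v_esc = √(2 · 3.337e+13 / 8e+08) m/s ≈ 288.8 m/s = 288.8 m/s.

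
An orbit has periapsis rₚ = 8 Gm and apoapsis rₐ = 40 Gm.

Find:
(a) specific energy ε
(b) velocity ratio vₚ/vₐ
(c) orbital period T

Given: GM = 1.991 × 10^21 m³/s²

Convert to SI: rₚ = 8 Gm = 8e+09 m; rₐ = 40 Gm = 4e+10 m.
(a) With a = (rₚ + rₐ)/2 = 2.4e+10 m, ε = −GM/(2a) = −1.991e+21/(2 · 2.4e+10) J/kg ≈ -4.148e+10 J/kg
(b) Conservation of angular momentum (rₚvₚ = rₐvₐ) gives vₚ/vₐ = rₐ/rₚ = 4e+10/8e+09 ≈ 5
(c) With a = (rₚ + rₐ)/2 = 2.4e+10 m, T = 2π √(a³/GM) = 2π √((2.4e+10)³/1.991e+21) s ≈ 5.236e+05 s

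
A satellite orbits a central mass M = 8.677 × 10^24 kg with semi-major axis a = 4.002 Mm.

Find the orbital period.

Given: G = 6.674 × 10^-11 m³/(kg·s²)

Convert to SI: a = 4.002 Mm = 4.002e+06 m.
GM = G · M = 6.674e-11 · 8.677e+24 = 5.79103e+14 m³/s².
Kepler's third law: T = 2π √(a³ / GM).
Substituting a = 4.002e+06 m and GM = 5.79103e+14 m³/s²:
T = 2π √((4.002e+06)³ / 5.79103e+14) s
T ≈ 2090 s = 34.84 minutes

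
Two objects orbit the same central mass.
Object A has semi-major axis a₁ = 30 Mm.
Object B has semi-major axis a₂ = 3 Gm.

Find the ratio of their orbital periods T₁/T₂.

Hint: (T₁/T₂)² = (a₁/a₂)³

Convert to SI: a₁ = 30 Mm = 3e+07 m; a₂ = 3 Gm = 3e+09 m.
From Kepler's third law, (T₁/T₂)² = (a₁/a₂)³, so T₁/T₂ = (a₁/a₂)^(3/2).
a₁/a₂ = 3e+07 / 3e+09 = 0.01.
T₁/T₂ = (0.01)^(3/2) ≈ 0.001.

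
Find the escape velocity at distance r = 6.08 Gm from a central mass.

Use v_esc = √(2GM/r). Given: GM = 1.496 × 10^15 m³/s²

Convert to SI: r = 6.08 Gm = 6.08e+09 m.
Escape velocity comes from setting total energy to zero: ½v² − GM/r = 0 ⇒ v_esc = √(2GM / r).
v_esc = √(2 · 1.496e+15 / 6.08e+09) m/s ≈ 701.5 m/s = 701.5 m/s.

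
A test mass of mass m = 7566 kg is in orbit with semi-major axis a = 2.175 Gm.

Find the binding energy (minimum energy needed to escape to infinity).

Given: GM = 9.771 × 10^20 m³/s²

Convert to SI: a = 2.175 Gm = 2.175e+09 m.
Total orbital energy is E = −GMm/(2a); binding energy is E_bind = −E = GMm/(2a).
E_bind = 9.771e+20 · 7566 / (2 · 2.175e+09) J ≈ 1.699e+15 J = 1.699 PJ.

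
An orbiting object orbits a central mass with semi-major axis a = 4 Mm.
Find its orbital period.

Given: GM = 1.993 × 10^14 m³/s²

Convert to SI: a = 4 Mm = 4e+06 m.
Kepler's third law: T = 2π √(a³ / GM).
Substituting a = 4e+06 m and GM = 1.993e+14 m³/s²:
T = 2π √((4e+06)³ / 1.993e+14) s
T ≈ 3561 s = 59.34 minutes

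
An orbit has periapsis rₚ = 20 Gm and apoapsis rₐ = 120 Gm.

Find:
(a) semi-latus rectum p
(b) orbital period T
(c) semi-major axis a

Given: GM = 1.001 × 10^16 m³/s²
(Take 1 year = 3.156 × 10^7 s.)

Convert to SI: rₚ = 20 Gm = 2e+10 m; rₐ = 120 Gm = 1.2e+11 m.
(a) From a = (rₚ + rₐ)/2 = 7e+10 m and e = (rₐ − rₚ)/(rₐ + rₚ) = 0.714286, p = a(1 − e²) = 7e+10 · (1 − (0.714286)²) ≈ 3.429e+10 m
(b) With a = (rₚ + rₐ)/2 = 7e+10 m, T = 2π √(a³/GM) = 2π √((7e+10)³/1.001e+16) s ≈ 1.163e+09 s
(c) a = (rₚ + rₐ)/2 = (2e+10 + 1.2e+11)/2 ≈ 7e+10 m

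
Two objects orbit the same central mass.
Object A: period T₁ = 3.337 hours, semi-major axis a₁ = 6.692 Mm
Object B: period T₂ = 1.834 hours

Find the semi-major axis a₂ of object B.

Convert to SI: T₁ = 3.337 hours = 12013.2 s; a₁ = 6.692 Mm = 6.692e+06 m; T₂ = 1.834 hours = 6602.4 s.
Kepler's third law: (T₁/T₂)² = (a₁/a₂)³ ⇒ a₂ = a₁ · (T₂/T₁)^(2/3).
T₂/T₁ = 6602.4 / 12013.2 = 0.549595.
a₂ = 6.692e+06 · (0.549595)^(2/3) m ≈ 4.49e+06 m = 4.49 Mm.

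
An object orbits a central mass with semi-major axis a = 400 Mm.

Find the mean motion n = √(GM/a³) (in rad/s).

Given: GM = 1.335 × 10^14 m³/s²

Convert to SI: a = 400 Mm = 4e+08 m.
n = √(GM / a³).
n = √(1.335e+14 / (4e+08)³) rad/s ≈ 1.444e-06 rad/s.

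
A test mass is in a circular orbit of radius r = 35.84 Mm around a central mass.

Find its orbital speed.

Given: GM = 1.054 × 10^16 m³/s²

Convert to SI: r = 35.84 Mm = 3.584e+07 m.
For a circular orbit, gravity supplies the centripetal force, so v = √(GM / r).
v = √(1.054e+16 / 3.584e+07) m/s ≈ 1.715e+04 m/s = 17.15 km/s.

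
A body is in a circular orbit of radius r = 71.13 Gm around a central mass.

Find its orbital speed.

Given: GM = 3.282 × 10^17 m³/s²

Convert to SI: r = 71.13 Gm = 7.113e+10 m.
For a circular orbit, gravity supplies the centripetal force, so v = √(GM / r).
v = √(3.282e+17 / 7.113e+10) m/s ≈ 2148 m/s = 2.148 km/s.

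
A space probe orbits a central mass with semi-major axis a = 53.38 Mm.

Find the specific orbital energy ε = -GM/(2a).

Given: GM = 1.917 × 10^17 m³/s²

Convert to SI: a = 53.38 Mm = 5.338e+07 m.
ε = −GM / (2a).
ε = −1.917e+17 / (2 · 5.338e+07) J/kg ≈ -1.796e+09 J/kg = -1.796 GJ/kg.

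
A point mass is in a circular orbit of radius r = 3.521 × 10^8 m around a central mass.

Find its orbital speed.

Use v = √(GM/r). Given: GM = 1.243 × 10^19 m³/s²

For a circular orbit, gravity supplies the centripetal force, so v = √(GM / r).
v = √(1.243e+19 / 3.521e+08) m/s ≈ 1.879e+05 m/s = 187.9 km/s.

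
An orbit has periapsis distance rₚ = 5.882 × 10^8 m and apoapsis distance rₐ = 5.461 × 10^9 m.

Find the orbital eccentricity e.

e = (rₐ − rₚ) / (rₐ + rₚ).
e = (5.461e+09 − 5.882e+08) / (5.461e+09 + 5.882e+08) = 4.8728e+09 / 6.0492e+09 ≈ 0.8055.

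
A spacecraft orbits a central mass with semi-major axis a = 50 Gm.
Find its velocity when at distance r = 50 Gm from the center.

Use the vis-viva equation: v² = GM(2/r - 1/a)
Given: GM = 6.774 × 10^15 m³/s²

Convert to SI: a = 50 Gm = 5e+10 m; r = 50 Gm = 5e+10 m.
Vis-viva: v = √(GM · (2/r − 1/a)).
2/r − 1/a = 2/5e+10 − 1/5e+10 = 2e-11 m⁻¹.
v = √(6.774e+15 · 2e-11) m/s ≈ 368.1 m/s = 368.1 m/s.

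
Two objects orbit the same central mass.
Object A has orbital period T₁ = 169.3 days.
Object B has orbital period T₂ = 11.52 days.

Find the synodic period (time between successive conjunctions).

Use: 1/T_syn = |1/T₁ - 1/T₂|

Convert to SI: T₁ = 169.3 days = 1.46275e+07 s; T₂ = 11.52 days = 995328 s.
T_syn = |T₁ · T₂ / (T₁ − T₂)|.
T_syn = |1.46275e+07 · 995328 / (1.46275e+07 − 995328)| s ≈ 1.068e+06 s = 12.36 days.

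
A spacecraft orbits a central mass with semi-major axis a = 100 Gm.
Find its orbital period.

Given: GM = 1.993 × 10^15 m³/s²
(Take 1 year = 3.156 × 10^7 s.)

Convert to SI: a = 100 Gm = 1e+11 m.
Kepler's third law: T = 2π √(a³ / GM).
Substituting a = 1e+11 m and GM = 1.993e+15 m³/s²:
T = 2π √((1e+11)³ / 1.993e+15) s
T ≈ 4.451e+09 s = 141 years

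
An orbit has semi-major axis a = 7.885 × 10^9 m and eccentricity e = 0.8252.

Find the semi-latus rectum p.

p = a (1 − e²).
p = 7.885e+09 · (1 − (0.8252)²) = 7.885e+09 · 0.319045 ≈ 2.516e+09 m = 2.516 × 10^9 m.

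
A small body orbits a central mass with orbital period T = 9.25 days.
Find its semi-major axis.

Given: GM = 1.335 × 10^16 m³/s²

Convert to SI: T = 9.25 days = 799200 s.
Invert Kepler's third law: a = (GM · T² / (4π²))^(1/3).
Substituting T = 799200 s and GM = 1.335e+16 m³/s²:
a = (1.335e+16 · (799200)² / (4π²))^(1/3) m
a ≈ 6e+08 m = 600 Mm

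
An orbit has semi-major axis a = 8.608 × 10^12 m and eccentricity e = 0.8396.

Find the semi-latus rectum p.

p = a (1 − e²).
p = 8.608e+12 · (1 − (0.8396)²) = 8.608e+12 · 0.295072 ≈ 2.54e+12 m = 2.54 × 10^12 m.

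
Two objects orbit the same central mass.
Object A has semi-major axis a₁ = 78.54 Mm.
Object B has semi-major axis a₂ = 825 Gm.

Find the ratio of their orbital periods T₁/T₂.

Convert to SI: a₁ = 78.54 Mm = 7.854e+07 m; a₂ = 825 Gm = 8.25e+11 m.
From Kepler's third law, (T₁/T₂)² = (a₁/a₂)³, so T₁/T₂ = (a₁/a₂)^(3/2).
a₁/a₂ = 7.854e+07 / 8.25e+11 = 9.52e-05.
T₁/T₂ = (9.52e-05)^(3/2) ≈ 9.289e-07.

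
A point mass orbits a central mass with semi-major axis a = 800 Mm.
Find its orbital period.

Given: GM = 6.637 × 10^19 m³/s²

Convert to SI: a = 800 Mm = 8e+08 m.
Kepler's third law: T = 2π √(a³ / GM).
Substituting a = 8e+08 m and GM = 6.637e+19 m³/s²:
T = 2π √((8e+08)³ / 6.637e+19) s
T ≈ 1.745e+04 s = 4.848 hours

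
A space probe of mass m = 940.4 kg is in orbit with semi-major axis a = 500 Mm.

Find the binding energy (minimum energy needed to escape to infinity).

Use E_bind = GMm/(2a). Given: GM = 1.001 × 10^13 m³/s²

Convert to SI: a = 500 Mm = 5e+08 m.
Total orbital energy is E = −GMm/(2a); binding energy is E_bind = −E = GMm/(2a).
E_bind = 1.001e+13 · 940.4 / (2 · 5e+08) J ≈ 9.413e+06 J = 9.413 MJ.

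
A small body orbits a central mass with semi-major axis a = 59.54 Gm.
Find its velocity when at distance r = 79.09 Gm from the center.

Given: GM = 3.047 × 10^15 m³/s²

Convert to SI: a = 59.54 Gm = 5.954e+10 m; r = 79.09 Gm = 7.909e+10 m.
Vis-viva: v = √(GM · (2/r − 1/a)).
2/r − 1/a = 2/7.909e+10 − 1/5.954e+10 = 8.49222e-12 m⁻¹.
v = √(3.047e+15 · 8.49222e-12) m/s ≈ 160.9 m/s = 160.9 m/s.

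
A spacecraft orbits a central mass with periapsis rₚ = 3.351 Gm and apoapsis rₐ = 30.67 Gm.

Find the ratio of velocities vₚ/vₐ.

Convert to SI: rₚ = 3.351 Gm = 3.351e+09 m; rₐ = 30.67 Gm = 3.067e+10 m.
Conservation of angular momentum gives rₚvₚ = rₐvₐ, so vₚ/vₐ = rₐ/rₚ.
vₚ/vₐ = 3.067e+10 / 3.351e+09 ≈ 9.152.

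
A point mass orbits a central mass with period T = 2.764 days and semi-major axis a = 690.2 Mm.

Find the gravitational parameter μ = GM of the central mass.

Convert to SI: T = 2.764 days = 238810 s; a = 690.2 Mm = 6.902e+08 m.
GM = 4π² · a³ / T².
GM = 4π² · (6.902e+08)³ / (238810)² m³/s² ≈ 2.276e+17 m³/s² = 2.276 × 10^17 m³/s².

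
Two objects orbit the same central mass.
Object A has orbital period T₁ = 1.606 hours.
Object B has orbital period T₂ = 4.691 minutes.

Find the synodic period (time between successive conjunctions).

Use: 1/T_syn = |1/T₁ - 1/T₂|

Convert to SI: T₁ = 1.606 hours = 5781.6 s; T₂ = 4.691 minutes = 281.46 s.
T_syn = |T₁ · T₂ / (T₁ − T₂)|.
T_syn = |5781.6 · 281.46 / (5781.6 − 281.46)| s ≈ 295.9 s = 4.931 minutes.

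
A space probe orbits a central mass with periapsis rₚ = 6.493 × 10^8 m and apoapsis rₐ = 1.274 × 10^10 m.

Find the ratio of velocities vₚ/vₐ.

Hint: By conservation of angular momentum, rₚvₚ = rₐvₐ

Conservation of angular momentum gives rₚvₚ = rₐvₐ, so vₚ/vₐ = rₐ/rₚ.
vₚ/vₐ = 1.274e+10 / 6.493e+08 ≈ 19.62.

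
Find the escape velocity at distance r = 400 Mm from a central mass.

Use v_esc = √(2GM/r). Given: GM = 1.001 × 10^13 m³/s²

Convert to SI: r = 400 Mm = 4e+08 m.
Escape velocity comes from setting total energy to zero: ½v² − GM/r = 0 ⇒ v_esc = √(2GM / r).
v_esc = √(2 · 1.001e+13 / 4e+08) m/s ≈ 223.7 m/s = 223.7 m/s.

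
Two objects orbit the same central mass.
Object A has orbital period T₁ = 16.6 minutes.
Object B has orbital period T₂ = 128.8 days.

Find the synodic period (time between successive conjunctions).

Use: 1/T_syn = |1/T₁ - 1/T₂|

Convert to SI: T₁ = 16.6 minutes = 996 s; T₂ = 128.8 days = 1.11283e+07 s.
T_syn = |T₁ · T₂ / (T₁ − T₂)|.
T_syn = |996 · 1.11283e+07 / (996 − 1.11283e+07)| s ≈ 996.1 s = 16.6 minutes.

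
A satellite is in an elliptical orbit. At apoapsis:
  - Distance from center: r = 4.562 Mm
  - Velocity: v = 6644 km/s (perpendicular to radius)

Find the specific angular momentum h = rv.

Convert to SI: r = 4.562 Mm = 4.562e+06 m; v = 6644 km/s = 6.644e+06 m/s.
With v perpendicular to r, h = r · v.
h = 4.562e+06 · 6.644e+06 m²/s ≈ 3.031e+13 m²/s.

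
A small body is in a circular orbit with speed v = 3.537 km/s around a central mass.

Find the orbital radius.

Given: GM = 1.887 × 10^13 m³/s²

Convert to SI: v = 3.537 km/s = 3537 m/s.
For a circular orbit, v² = GM / r, so r = GM / v².
r = 1.887e+13 / (3537)² m ≈ 1.508e+06 m = 1.508 Mm.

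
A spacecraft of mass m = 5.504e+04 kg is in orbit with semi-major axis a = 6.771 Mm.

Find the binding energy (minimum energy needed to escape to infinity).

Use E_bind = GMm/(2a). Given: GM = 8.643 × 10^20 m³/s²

Convert to SI: a = 6.771 Mm = 6.771e+06 m.
Total orbital energy is E = −GMm/(2a); binding energy is E_bind = −E = GMm/(2a).
E_bind = 8.643e+20 · 5.504e+04 / (2 · 6.771e+06) J ≈ 3.513e+18 J = 3.513 EJ.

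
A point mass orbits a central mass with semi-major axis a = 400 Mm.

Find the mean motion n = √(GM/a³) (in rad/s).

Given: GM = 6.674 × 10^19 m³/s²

Convert to SI: a = 400 Mm = 4e+08 m.
n = √(GM / a³).
n = √(6.674e+19 / (4e+08)³) rad/s ≈ 0.001021 rad/s.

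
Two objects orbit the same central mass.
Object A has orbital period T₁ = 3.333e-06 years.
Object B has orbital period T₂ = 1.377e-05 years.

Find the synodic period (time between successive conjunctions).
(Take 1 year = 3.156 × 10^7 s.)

Convert to SI: T₁ = 3.333e-06 years = 105.189 s; T₂ = 1.377e-05 years = 434.581 s.
T_syn = |T₁ · T₂ / (T₁ − T₂)|.
T_syn = |105.189 · 434.581 / (105.189 − 434.581)| s ≈ 138.8 s = 4.397e-06 years.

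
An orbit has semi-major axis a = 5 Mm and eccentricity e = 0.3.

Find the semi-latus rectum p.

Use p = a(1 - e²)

Convert to SI: a = 5 Mm = 5e+06 m.
p = a (1 − e²).
p = 5e+06 · (1 − (0.3)²) = 5e+06 · 0.91 ≈ 4.55e+06 m = 4.55 Mm.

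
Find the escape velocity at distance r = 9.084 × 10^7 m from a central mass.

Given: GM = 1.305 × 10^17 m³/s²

Escape velocity comes from setting total energy to zero: ½v² − GM/r = 0 ⇒ v_esc = √(2GM / r).
v_esc = √(2 · 1.305e+17 / 9.084e+07) m/s ≈ 5.36e+04 m/s = 53.6 km/s.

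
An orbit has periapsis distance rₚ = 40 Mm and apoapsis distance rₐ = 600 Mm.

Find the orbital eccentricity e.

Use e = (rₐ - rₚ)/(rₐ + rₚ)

Convert to SI: rₚ = 40 Mm = 4e+07 m; rₐ = 600 Mm = 6e+08 m.
e = (rₐ − rₚ) / (rₐ + rₚ).
e = (6e+08 − 4e+07) / (6e+08 + 4e+07) = 5.6e+08 / 6.4e+08 ≈ 0.875.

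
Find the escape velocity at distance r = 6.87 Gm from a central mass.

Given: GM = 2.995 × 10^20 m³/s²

Convert to SI: r = 6.87 Gm = 6.87e+09 m.
Escape velocity comes from setting total energy to zero: ½v² − GM/r = 0 ⇒ v_esc = √(2GM / r).
v_esc = √(2 · 2.995e+20 / 6.87e+09) m/s ≈ 2.953e+05 m/s = 295.3 km/s.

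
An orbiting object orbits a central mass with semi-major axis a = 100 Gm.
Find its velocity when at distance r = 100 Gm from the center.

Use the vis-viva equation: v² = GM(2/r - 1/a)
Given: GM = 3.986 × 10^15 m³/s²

Convert to SI: a = 100 Gm = 1e+11 m; r = 100 Gm = 1e+11 m.
Vis-viva: v = √(GM · (2/r − 1/a)).
2/r − 1/a = 2/1e+11 − 1/1e+11 = 1e-11 m⁻¹.
v = √(3.986e+15 · 1e-11) m/s ≈ 199.6 m/s = 199.6 m/s.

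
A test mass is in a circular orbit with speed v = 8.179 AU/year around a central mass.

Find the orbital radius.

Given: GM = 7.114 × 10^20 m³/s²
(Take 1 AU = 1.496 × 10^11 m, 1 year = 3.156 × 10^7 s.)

Convert to SI: v = 8.179 AU/year = 38769.9 m/s.
For a circular orbit, v² = GM / r, so r = GM / v².
r = 7.114e+20 / (38769.9)² m ≈ 4.733e+11 m = 3.164 AU.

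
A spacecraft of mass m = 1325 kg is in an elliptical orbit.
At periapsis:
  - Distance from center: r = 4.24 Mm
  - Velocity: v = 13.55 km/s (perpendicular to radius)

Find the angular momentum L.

Convert to SI: r = 4.24 Mm = 4.24e+06 m; v = 13.55 km/s = 13550 m/s.
Since v is perpendicular to r, L = m · v · r.
L = 1325 · 13550 · 4.24e+06 kg·m²/s ≈ 7.612e+13 kg·m²/s.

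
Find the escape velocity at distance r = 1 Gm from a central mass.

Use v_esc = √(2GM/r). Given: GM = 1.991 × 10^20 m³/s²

Convert to SI: r = 1 Gm = 1e+09 m.
Escape velocity comes from setting total energy to zero: ½v² − GM/r = 0 ⇒ v_esc = √(2GM / r).
v_esc = √(2 · 1.991e+20 / 1e+09) m/s ≈ 6.31e+05 m/s = 631 km/s.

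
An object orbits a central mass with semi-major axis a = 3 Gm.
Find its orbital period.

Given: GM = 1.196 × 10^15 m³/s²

Convert to SI: a = 3 Gm = 3e+09 m.
Kepler's third law: T = 2π √(a³ / GM).
Substituting a = 3e+09 m and GM = 1.196e+15 m³/s²:
T = 2π √((3e+09)³ / 1.196e+15) s
T ≈ 2.985e+07 s = 345.5 days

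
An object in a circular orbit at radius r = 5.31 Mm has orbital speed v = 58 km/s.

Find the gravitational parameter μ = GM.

Convert to SI: r = 5.31 Mm = 5.31e+06 m; v = 58 km/s = 58000 m/s.
For a circular orbit v² = GM/r, so GM = v² · r.
GM = (58000)² · 5.31e+06 m³/s² ≈ 1.786e+16 m³/s² = 1.786 × 10^16 m³/s².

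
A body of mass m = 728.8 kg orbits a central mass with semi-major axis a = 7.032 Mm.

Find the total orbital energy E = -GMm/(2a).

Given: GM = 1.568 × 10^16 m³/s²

Convert to SI: a = 7.032 Mm = 7.032e+06 m.
E = −GMm / (2a).
E = −1.568e+16 · 728.8 / (2 · 7.032e+06) J ≈ -8.125e+11 J = -812.5 GJ.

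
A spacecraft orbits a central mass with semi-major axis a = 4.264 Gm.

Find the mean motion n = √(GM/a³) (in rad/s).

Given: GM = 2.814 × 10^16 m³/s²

Convert to SI: a = 4.264 Gm = 4.264e+09 m.
n = √(GM / a³).
n = √(2.814e+16 / (4.264e+09)³) rad/s ≈ 6.025e-07 rad/s.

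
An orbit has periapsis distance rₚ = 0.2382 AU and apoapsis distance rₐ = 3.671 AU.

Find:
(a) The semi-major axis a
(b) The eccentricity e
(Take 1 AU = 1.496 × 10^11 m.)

Convert to SI: rₚ = 0.2382 AU = 3.56347e+10 m; rₐ = 3.671 AU = 5.49182e+11 m.
(a) a = (rₚ + rₐ) / 2 = (3.56347e+10 + 5.49182e+11) / 2 ≈ 2.924e+11 m = 1.955 AU.
(b) e = (rₐ − rₚ) / (rₐ + rₚ) = (5.49182e+11 − 3.56347e+10) / (5.49182e+11 + 3.56347e+10) ≈ 0.8781.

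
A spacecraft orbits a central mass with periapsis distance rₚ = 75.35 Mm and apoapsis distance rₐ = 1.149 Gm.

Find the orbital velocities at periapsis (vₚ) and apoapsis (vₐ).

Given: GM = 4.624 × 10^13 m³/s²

Convert to SI: rₚ = 75.35 Mm = 7.535e+07 m; rₐ = 1.149 Gm = 1.149e+09 m.
Use the vis-viva equation v² = GM(2/r − 1/a) with a = (rₚ + rₐ)/2 = (7.535e+07 + 1.149e+09)/2 = 6.12175e+08 m.
vₚ = √(GM · (2/rₚ − 1/a)) = √(4.624e+13 · (2/7.535e+07 − 1/6.12175e+08)) m/s ≈ 1073 m/s = 1.073 km/s.
vₐ = √(GM · (2/rₐ − 1/a)) = √(4.624e+13 · (2/1.149e+09 − 1/6.12175e+08)) m/s ≈ 70.38 m/s = 70.38 m/s.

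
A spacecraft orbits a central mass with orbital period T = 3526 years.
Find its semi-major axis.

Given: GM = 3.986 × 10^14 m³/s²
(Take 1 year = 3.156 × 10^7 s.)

Convert to SI: T = 3526 years = 1.11281e+11 s.
Invert Kepler's third law: a = (GM · T² / (4π²))^(1/3).
Substituting T = 1.11281e+11 s and GM = 3.986e+14 m³/s²:
a = (3.986e+14 · (1.11281e+11)² / (4π²))^(1/3) m
a ≈ 5e+11 m = 500 Gm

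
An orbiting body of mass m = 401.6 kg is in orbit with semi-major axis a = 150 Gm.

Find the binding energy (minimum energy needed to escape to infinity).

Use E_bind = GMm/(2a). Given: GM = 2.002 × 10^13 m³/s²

Convert to SI: a = 150 Gm = 1.5e+11 m.
Total orbital energy is E = −GMm/(2a); binding energy is E_bind = −E = GMm/(2a).
E_bind = 2.002e+13 · 401.6 / (2 · 1.5e+11) J ≈ 2.68e+04 J = 26.8 kJ.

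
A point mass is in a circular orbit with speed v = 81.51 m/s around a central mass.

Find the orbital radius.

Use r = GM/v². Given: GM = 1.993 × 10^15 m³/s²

For a circular orbit, v² = GM / r, so r = GM / v².
r = 1.993e+15 / (81.51)² m ≈ 3e+11 m = 300 Gm.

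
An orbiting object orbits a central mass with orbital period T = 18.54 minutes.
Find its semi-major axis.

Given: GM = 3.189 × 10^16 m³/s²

Convert to SI: T = 18.54 minutes = 1112.4 s.
Invert Kepler's third law: a = (GM · T² / (4π²))^(1/3).
Substituting T = 1112.4 s and GM = 3.189e+16 m³/s²:
a = (3.189e+16 · (1112.4)² / (4π²))^(1/3) m
a ≈ 9.999e+06 m = 9.999 Mm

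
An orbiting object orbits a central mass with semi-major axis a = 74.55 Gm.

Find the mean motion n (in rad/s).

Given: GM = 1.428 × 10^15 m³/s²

Convert to SI: a = 74.55 Gm = 7.455e+10 m.
n = √(GM / a³).
n = √(1.428e+15 / (7.455e+10)³) rad/s ≈ 1.856e-09 rad/s.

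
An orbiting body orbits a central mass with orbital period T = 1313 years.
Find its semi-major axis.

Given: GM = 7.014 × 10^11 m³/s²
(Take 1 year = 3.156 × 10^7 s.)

Convert to SI: T = 1313 years = 4.14383e+10 s.
Invert Kepler's third law: a = (GM · T² / (4π²))^(1/3).
Substituting T = 4.14383e+10 s and GM = 7.014e+11 m³/s²:
a = (7.014e+11 · (4.14383e+10)² / (4π²))^(1/3) m
a ≈ 3.125e+10 m = 31.25 Gm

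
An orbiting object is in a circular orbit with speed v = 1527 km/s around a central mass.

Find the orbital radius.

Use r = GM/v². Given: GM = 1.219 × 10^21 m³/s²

Convert to SI: v = 1527 km/s = 1.527e+06 m/s.
For a circular orbit, v² = GM / r, so r = GM / v².
r = 1.219e+21 / (1.527e+06)² m ≈ 5.228e+08 m = 522.8 Mm.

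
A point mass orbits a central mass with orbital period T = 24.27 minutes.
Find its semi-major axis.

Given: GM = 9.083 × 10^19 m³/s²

Convert to SI: T = 24.27 minutes = 1456.2 s.
Invert Kepler's third law: a = (GM · T² / (4π²))^(1/3).
Substituting T = 1456.2 s and GM = 9.083e+19 m³/s²:
a = (9.083e+19 · (1456.2)² / (4π²))^(1/3) m
a ≈ 1.696e+08 m = 169.6 Mm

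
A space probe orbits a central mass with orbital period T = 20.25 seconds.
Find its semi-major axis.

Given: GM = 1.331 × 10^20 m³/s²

Invert Kepler's third law: a = (GM · T² / (4π²))^(1/3).
Substituting T = 20.25 s and GM = 1.331e+20 m³/s²:
a = (1.331e+20 · (20.25)² / (4π²))^(1/3) m
a ≈ 1.114e+07 m = 11.14 Mm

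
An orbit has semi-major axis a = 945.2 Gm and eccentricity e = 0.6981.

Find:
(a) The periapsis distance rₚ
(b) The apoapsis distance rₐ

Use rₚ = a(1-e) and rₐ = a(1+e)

Convert to SI: a = 945.2 Gm = 9.452e+11 m.
(a) rₚ = a(1 − e) = 9.452e+11 · (1 − 0.6981) = 9.452e+11 · 0.3019 ≈ 2.854e+11 m = 285.4 Gm.
(b) rₐ = a(1 + e) = 9.452e+11 · (1 + 0.6981) = 9.452e+11 · 1.6981 ≈ 1.605e+12 m = 1.605 Tm.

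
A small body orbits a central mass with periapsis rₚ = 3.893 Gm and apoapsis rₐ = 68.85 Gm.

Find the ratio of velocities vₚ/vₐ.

Convert to SI: rₚ = 3.893 Gm = 3.893e+09 m; rₐ = 68.85 Gm = 6.885e+10 m.
Conservation of angular momentum gives rₚvₚ = rₐvₐ, so vₚ/vₐ = rₐ/rₚ.
vₚ/vₐ = 6.885e+10 / 3.893e+09 ≈ 17.69.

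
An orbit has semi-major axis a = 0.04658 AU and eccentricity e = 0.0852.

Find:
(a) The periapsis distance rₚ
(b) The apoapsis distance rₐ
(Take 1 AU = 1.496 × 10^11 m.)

Convert to SI: a = 0.04658 AU = 6.96837e+09 m.
(a) rₚ = a(1 − e) = 6.96837e+09 · (1 − 0.0852) = 6.96837e+09 · 0.9148 ≈ 6.375e+09 m = 0.04261 AU.
(b) rₐ = a(1 + e) = 6.96837e+09 · (1 + 0.0852) = 6.96837e+09 · 1.0852 ≈ 7.562e+09 m = 0.05055 AU.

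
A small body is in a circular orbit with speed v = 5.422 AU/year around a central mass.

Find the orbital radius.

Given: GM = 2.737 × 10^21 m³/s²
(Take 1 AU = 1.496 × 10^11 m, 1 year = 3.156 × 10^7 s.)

Convert to SI: v = 5.422 AU/year = 25701.2 m/s.
For a circular orbit, v² = GM / r, so r = GM / v².
r = 2.737e+21 / (25701.2)² m ≈ 4.143e+12 m = 27.7 AU.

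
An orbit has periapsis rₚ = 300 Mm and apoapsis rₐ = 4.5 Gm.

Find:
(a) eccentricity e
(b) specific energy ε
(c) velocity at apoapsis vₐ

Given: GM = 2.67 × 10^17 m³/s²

Convert to SI: rₚ = 300 Mm = 3e+08 m; rₐ = 4.5 Gm = 4.5e+09 m.
(a) e = (rₐ − rₚ)/(rₐ + rₚ) = (4.5e+09 − 3e+08)/(4.5e+09 + 3e+08) ≈ 0.875
(b) With a = (rₚ + rₐ)/2 = 2.4e+09 m, ε = −GM/(2a) = −2.67e+17/(2 · 2.4e+09) J/kg ≈ -5.562e+07 J/kg
(c) With a = (rₚ + rₐ)/2 = 2.4e+09 m, vₐ = √(GM (2/rₐ − 1/a)) = √(2.67e+17 · (2/4.5e+09 − 1/2.4e+09)) m/s ≈ 2723 m/s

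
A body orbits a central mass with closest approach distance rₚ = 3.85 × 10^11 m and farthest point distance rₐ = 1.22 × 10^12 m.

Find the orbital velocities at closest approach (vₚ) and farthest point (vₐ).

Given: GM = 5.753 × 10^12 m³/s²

Use the vis-viva equation v² = GM(2/r − 1/a) with a = (rₚ + rₐ)/2 = (3.85e+11 + 1.22e+12)/2 = 8.025e+11 m.
vₚ = √(GM · (2/rₚ − 1/a)) = √(5.753e+12 · (2/3.85e+11 − 1/8.025e+11)) m/s ≈ 4.766 m/s = 4.766 m/s.
vₐ = √(GM · (2/rₐ − 1/a)) = √(5.753e+12 · (2/1.22e+12 − 1/8.025e+11)) m/s ≈ 1.504 m/s = 1.504 m/s.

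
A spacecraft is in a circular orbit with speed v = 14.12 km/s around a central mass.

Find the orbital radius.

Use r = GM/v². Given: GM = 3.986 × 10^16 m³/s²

Convert to SI: v = 14.12 km/s = 14120 m/s.
For a circular orbit, v² = GM / r, so r = GM / v².
r = 3.986e+16 / (14120)² m ≈ 1.999e+08 m = 199.9 Mm.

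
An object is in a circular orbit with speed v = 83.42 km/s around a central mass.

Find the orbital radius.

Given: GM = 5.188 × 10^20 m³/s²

Convert to SI: v = 83.42 km/s = 83420 m/s.
For a circular orbit, v² = GM / r, so r = GM / v².
r = 5.188e+20 / (83420)² m ≈ 7.455e+10 m = 7.455 × 10^10 m.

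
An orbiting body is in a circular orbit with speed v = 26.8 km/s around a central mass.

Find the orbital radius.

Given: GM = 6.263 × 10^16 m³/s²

Convert to SI: v = 26.8 km/s = 26800 m/s.
For a circular orbit, v² = GM / r, so r = GM / v².
r = 6.263e+16 / (26800)² m ≈ 8.72e+07 m = 8.72 × 10^7 m.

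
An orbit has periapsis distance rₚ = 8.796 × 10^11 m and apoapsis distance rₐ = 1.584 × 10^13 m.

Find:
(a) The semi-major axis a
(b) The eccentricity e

(a) a = (rₚ + rₐ) / 2 = (8.796e+11 + 1.584e+13) / 2 ≈ 8.36e+12 m = 8.36 × 10^12 m.
(b) e = (rₐ − rₚ) / (rₐ + rₚ) = (1.584e+13 − 8.796e+11) / (1.584e+13 + 8.796e+11) ≈ 0.8948.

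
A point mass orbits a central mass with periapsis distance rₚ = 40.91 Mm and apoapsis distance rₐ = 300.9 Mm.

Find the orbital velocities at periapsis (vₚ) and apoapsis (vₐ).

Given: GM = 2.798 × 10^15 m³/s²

Convert to SI: rₚ = 40.91 Mm = 4.091e+07 m; rₐ = 300.9 Mm = 3.009e+08 m.
Use the vis-viva equation v² = GM(2/r − 1/a) with a = (rₚ + rₐ)/2 = (4.091e+07 + 3.009e+08)/2 = 1.70905e+08 m.
vₚ = √(GM · (2/rₚ − 1/a)) = √(2.798e+15 · (2/4.091e+07 − 1/1.70905e+08)) m/s ≈ 1.097e+04 m/s = 10.97 km/s.
vₐ = √(GM · (2/rₐ − 1/a)) = √(2.798e+15 · (2/3.009e+08 − 1/1.70905e+08)) m/s ≈ 1492 m/s = 1.492 km/s.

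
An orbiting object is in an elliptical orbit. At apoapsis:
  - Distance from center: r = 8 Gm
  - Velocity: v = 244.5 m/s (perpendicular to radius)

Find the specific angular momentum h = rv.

Convert to SI: r = 8 Gm = 8e+09 m.
With v perpendicular to r, h = r · v.
h = 8e+09 · 244.5 m²/s ≈ 1.956e+12 m²/s.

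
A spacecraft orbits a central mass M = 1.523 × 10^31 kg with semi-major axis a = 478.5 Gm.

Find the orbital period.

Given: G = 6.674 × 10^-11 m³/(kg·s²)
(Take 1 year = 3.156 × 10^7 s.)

Convert to SI: a = 478.5 Gm = 4.785e+11 m.
GM = G · M = 6.674e-11 · 1.523e+31 = 1.01645e+21 m³/s².
Kepler's third law: T = 2π √(a³ / GM).
Substituting a = 4.785e+11 m and GM = 1.01645e+21 m³/s²:
T = 2π √((4.785e+11)³ / 1.01645e+21) s
T ≈ 6.523e+07 s = 2.067 years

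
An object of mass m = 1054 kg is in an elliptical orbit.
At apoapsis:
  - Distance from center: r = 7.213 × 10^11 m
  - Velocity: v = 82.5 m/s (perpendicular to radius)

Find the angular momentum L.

Since v is perpendicular to r, L = m · v · r.
L = 1054 · 82.5 · 7.213e+11 kg·m²/s ≈ 6.272e+16 kg·m²/s.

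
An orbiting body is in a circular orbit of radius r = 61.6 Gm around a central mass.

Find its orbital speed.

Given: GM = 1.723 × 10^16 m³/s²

Convert to SI: r = 61.6 Gm = 6.16e+10 m.
For a circular orbit, gravity supplies the centripetal force, so v = √(GM / r).
v = √(1.723e+16 / 6.16e+10) m/s ≈ 528.9 m/s = 528.9 m/s.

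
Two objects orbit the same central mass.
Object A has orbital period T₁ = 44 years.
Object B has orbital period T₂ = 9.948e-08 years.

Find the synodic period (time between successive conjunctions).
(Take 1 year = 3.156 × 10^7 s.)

Convert to SI: T₁ = 44 years = 1.38864e+09 s; T₂ = 9.948e-08 years = 3.13959 s.
T_syn = |T₁ · T₂ / (T₁ − T₂)|.
T_syn = |1.38864e+09 · 3.13959 / (1.38864e+09 − 3.13959)| s ≈ 3.14 s = 9.948e-08 years.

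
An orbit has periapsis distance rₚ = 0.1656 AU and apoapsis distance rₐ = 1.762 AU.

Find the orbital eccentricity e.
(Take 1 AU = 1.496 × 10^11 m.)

Convert to SI: rₚ = 0.1656 AU = 2.47738e+10 m; rₐ = 1.762 AU = 2.63595e+11 m.
e = (rₐ − rₚ) / (rₐ + rₚ).
e = (2.63595e+11 − 2.47738e+10) / (2.63595e+11 + 2.47738e+10) = 2.38821e+11 / 2.88369e+11 ≈ 0.8282.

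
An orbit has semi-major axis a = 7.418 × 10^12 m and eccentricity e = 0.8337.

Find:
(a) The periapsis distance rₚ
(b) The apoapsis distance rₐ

(a) rₚ = a(1 − e) = 7.418e+12 · (1 − 0.8337) = 7.418e+12 · 0.1663 ≈ 1.234e+12 m = 1.234 × 10^12 m.
(b) rₐ = a(1 + e) = 7.418e+12 · (1 + 0.8337) = 7.418e+12 · 1.8337 ≈ 1.36e+13 m = 1.36 × 10^13 m.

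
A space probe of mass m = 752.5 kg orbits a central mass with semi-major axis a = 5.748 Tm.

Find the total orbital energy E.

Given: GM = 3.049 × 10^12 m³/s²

Convert to SI: a = 5.748 Tm = 5.748e+12 m.
E = −GMm / (2a).
E = −3.049e+12 · 752.5 / (2 · 5.748e+12) J ≈ -199.6 J = -199.6 J.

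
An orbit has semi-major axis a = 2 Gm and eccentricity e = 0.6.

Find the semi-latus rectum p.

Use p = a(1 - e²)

Convert to SI: a = 2 Gm = 2e+09 m.
p = a (1 − e²).
p = 2e+09 · (1 − (0.6)²) = 2e+09 · 0.64 ≈ 1.28e+09 m = 1.28 Gm.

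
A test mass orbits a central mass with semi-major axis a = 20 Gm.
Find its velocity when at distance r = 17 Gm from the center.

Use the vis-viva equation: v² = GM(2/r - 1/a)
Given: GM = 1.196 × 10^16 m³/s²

Convert to SI: a = 20 Gm = 2e+10 m; r = 17 Gm = 1.7e+10 m.
Vis-viva: v = √(GM · (2/r − 1/a)).
2/r − 1/a = 2/1.7e+10 − 1/2e+10 = 6.76471e-11 m⁻¹.
v = √(1.196e+16 · 6.76471e-11) m/s ≈ 899.5 m/s = 899.5 m/s.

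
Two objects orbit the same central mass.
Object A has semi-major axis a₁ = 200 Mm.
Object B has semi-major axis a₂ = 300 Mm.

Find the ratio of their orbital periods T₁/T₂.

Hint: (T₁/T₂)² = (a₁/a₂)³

Convert to SI: a₁ = 200 Mm = 2e+08 m; a₂ = 300 Mm = 3e+08 m.
From Kepler's third law, (T₁/T₂)² = (a₁/a₂)³, so T₁/T₂ = (a₁/a₂)^(3/2).
a₁/a₂ = 2e+08 / 3e+08 = 0.666667.
T₁/T₂ = (0.666667)^(3/2) ≈ 0.5443.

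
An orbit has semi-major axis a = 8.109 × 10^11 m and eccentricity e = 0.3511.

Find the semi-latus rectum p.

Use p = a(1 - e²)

p = a (1 − e²).
p = 8.109e+11 · (1 − (0.3511)²) = 8.109e+11 · 0.876729 ≈ 7.109e+11 m = 7.109 × 10^11 m.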